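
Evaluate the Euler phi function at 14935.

Factor: 14935 = 5 · 29 · 103.
φ(14935) = (5−1) · (29−1) · (103−1) = 4 · 28 · 102 = 11424.

11424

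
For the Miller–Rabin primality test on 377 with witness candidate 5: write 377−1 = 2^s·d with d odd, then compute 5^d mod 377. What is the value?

138

377 − 1 = 376 = 2^3 · 47, so d = 47.
5^1 ≡ 5 (mod 377)
5^2 ≡ 5^2 = 25 ≡ 25 (mod 377)
5^4 ≡ 25^2 = 625 ≡ 248 (mod 377)
5^8 ≡ 248^2 = 61504 ≡ 53 (mod 377)
5^16 ≡ 53^2 = 2809 ≡ 170 (mod 377)
5^32 ≡ 170^2 = 28900 ≡ 248 (mod 377)
47 = 32 + 8 + 4 + 2 + 1 in binary powers of 2.
So 5^47 ≡ 248 · 53 · 248 · 25 · 5 ≡ 138 (mod 377).
Squaring chain: 138 → 194 → 313; never reaches −1, so base 5 is a Miller–Rabin witness that 377 is composite.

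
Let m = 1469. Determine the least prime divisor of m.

1469 is odd.
Digit sum 20, not divisible by 3.
Ends in 9: not divisible by 5.
7: 1469 = 7·209 + 6
11: 1469 = 11·133 + 6
13: 1469 = 13·113

13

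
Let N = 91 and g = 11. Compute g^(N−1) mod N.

64

11^1 ≡ 11 (mod 91)
11^2 ≡ 11^2 = 121 ≡ 30 (mod 91)
11^4 ≡ 30^2 = 900 ≡ 81 (mod 91)
11^8 ≡ 81^2 = 6561 ≡ 9 (mod 91)
11^16 ≡ 9^2 = 81 ≡ 81 (mod 91)
11^32 ≡ 81^2 = 6561 ≡ 9 (mod 91)
11^64 ≡ 9^2 = 81 ≡ 81 (mod 91)
90 = 64 + 16 + 8 + 2 in binary powers of 2.
So 11^90 ≡ 81 · 81 · 9 · 30 ≡ 64 (mod 91).
Since 64 ≠ 1, base 11 is a Fermat witness: 91 is composite.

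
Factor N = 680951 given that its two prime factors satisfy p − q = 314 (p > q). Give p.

997

Since p = q + 314, we have 680951 = q(q + 314), so q² + 314q − 680951 = 0.
Discriminant: 314² + 4·680951 = 98596 + 2723804 = 2822400; √2822400 = 1680.
q = (−314 + 1680)/2 = 683, and p = q + 314 = 997.
Check: 683 · 997 = 680951.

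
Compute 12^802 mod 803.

12^1 ≡ 12 (mod 803)
12^2 ≡ 12^2 = 144 ≡ 144 (mod 803)
12^4 ≡ 144^2 = 20736 ≡ 661 (mod 803)
12^8 ≡ 661^2 = 436921 ≡ 89 (mod 803)
12^16 ≡ 89^2 = 7921 ≡ 694 (mod 803)
12^32 ≡ 694^2 = 481636 ≡ 639 (mod 803)
12^64 ≡ 639^2 = 408321 ≡ 397 (mod 803)
12^128 ≡ 397^2 = 157609 ≡ 221 (mod 803)
12^256 ≡ 221^2 = 48841 ≡ 661 (mod 803)
12^512 ≡ 661^2 = 436921 ≡ 89 (mod 803)
802 = 512 + 256 + 32 + 2 in binary powers of 2.
So 12^802 ≡ 89 · 661 · 639 · 144 ≡ 771 (mod 803).
Since 771 ≠ 1, base 12 is a Fermat witness: 803 is composite.

771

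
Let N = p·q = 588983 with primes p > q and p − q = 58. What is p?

797

Since p = q + 58, we have 588983 = q(q + 58), so q² + 58q − 588983 = 0.
Discriminant: 58² + 4·588983 = 3364 + 2355932 = 2359296; √2359296 = 1536.
q = (−58 + 1536)/2 = 739, and p = q + 58 = 797.
Check: 739 · 797 = 588983.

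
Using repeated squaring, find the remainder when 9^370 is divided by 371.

9^1 ≡ 9 (mod 371)
9^2 ≡ 9^2 = 81 ≡ 81 (mod 371)
9^4 ≡ 81^2 = 6561 ≡ 254 (mod 371)
9^8 ≡ 254^2 = 64516 ≡ 333 (mod 371)
9^16 ≡ 333^2 = 110889 ≡ 331 (mod 371)
9^32 ≡ 331^2 = 109561 ≡ 116 (mod 371)
9^64 ≡ 116^2 = 13456 ≡ 100 (mod 371)
9^128 ≡ 100^2 = 10000 ≡ 354 (mod 371)
9^256 ≡ 354^2 = 125316 ≡ 289 (mod 371)
370 = 256 + 64 + 32 + 16 + 2 in binary powers of 2.
So 9^370 ≡ 289 · 100 · 116 · 331 · 81 ≡ 275 (mod 371).
Since 275 ≠ 1, base 9 is a Fermat witness: 371 is composite.

275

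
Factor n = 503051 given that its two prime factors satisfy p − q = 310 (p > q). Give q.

571

Since p = q + 310, we have 503051 = q(q + 310), so q² + 310q − 503051 = 0.
Discriminant: 310² + 4·503051 = 96100 + 2012204 = 2108304; √2108304 = 1452.
q = (−310 + 1452)/2 = 571, and p = q + 310 = 881.
Check: 571 · 881 = 503051.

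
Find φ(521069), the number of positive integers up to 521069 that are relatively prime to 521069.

498400

Factor: 521069 = 41 · 71 · 179.
φ(521069) = (41−1) · (71−1) · (179−1) = 40 · 70 · 178 = 498400.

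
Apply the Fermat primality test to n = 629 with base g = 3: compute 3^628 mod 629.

3^1 ≡ 3 (mod 629)
3^2 ≡ 3^2 = 9 ≡ 9 (mod 629)
3^4 ≡ 9^2 = 81 ≡ 81 (mod 629)
3^8 ≡ 81^2 = 6561 ≡ 271 (mod 629)
3^16 ≡ 271^2 = 73441 ≡ 477 (mod 629)
3^32 ≡ 477^2 = 227529 ≡ 460 (mod 629)
3^64 ≡ 460^2 = 211600 ≡ 256 (mod 629)
3^128 ≡ 256^2 = 65536 ≡ 120 (mod 629)
3^256 ≡ 120^2 = 14400 ≡ 562 (mod 629)
3^512 ≡ 562^2 = 315844 ≡ 86 (mod 629)
628 = 512 + 64 + 32 + 16 + 4 in binary powers of 2.
So 3^628 ≡ 86 · 256 · 460 · 477 · 81 ≡ 625 (mod 629).
Since 625 ≠ 1, base 3 is a Fermat witness: 629 is composite.

625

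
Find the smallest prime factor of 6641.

29

6641 is odd.
Digit sum 17, not divisible by 3.
Ends in 1: not divisible by 5.
7: 6641 = 7·948 + 5
11: 6641 = 11·603 + 8
13: 6641 = 13·510 + 11
17: 6641 = 17·390 + 11
19: 6641 = 19·349 + 10
23: 6641 = 23·288 + 17
29: 6641 = 29·229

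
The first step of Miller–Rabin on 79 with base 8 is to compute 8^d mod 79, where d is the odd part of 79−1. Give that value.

79 − 1 = 78 = 2^1 · 39, so d = 39.
8^1 ≡ 8 (mod 79)
8^2 ≡ 8^2 = 64 ≡ 64 (mod 79)
8^4 ≡ 64^2 = 4096 ≡ 67 (mod 79)
8^8 ≡ 67^2 = 4489 ≡ 65 (mod 79)
8^16 ≡ 65^2 = 4225 ≡ 38 (mod 79)
8^32 ≡ 38^2 = 1444 ≡ 22 (mod 79)
39 = 32 + 4 + 2 + 1 in binary powers of 2.
So 8^39 ≡ 22 · 67 · 64 · 8 ≡ 1 (mod 79).
Since 8^d ≡ 1 (mod 79), base 8 does not prove 79 composite.

1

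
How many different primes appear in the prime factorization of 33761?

33761 = 7^2 · 689
689 = 13 · 53
33761 = 7^2 · 13 · 53, which has 3 distinct prime factors.

3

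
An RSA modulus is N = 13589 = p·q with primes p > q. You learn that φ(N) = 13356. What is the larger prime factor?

127

φ(n) = (p−1)(q−1) = n − (p+q) + 1, so p + q = 13589 − 13356 + 1 = 234.
p and q are the roots of t² − 234t + 13589 = 0.
Discriminant: 234² − 4·13589 = 54756 − 54356 = 400; √400 = 20.
q = (234 − 20)/2 = 107, p = (234 + 20)/2 = 127.
Check: 107 · 127 = 13589.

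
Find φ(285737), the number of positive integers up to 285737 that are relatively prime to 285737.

269584

Factor: 285737 = 29 · 59 · 167.
φ(285737) = (29−1) · (59−1) · (167−1) = 28 · 58 · 166 = 269584.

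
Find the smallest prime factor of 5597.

5597 is odd.
Digit sum 26, not divisible by 3.
Ends in 7: not divisible by 5.
7: 5597 = 7·799 + 4
11: 5597 = 11·508 + 9
13: 5597 = 13·430 + 7
17: 5597 = 17·329 + 4
19: 5597 = 19·294 + 11
23: 5597 = 23·243 + 8
29: 5597 = 29·193

29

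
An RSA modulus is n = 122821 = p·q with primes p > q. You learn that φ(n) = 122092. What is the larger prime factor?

φ(n) = (p−1)(q−1) = n − (p+q) + 1, so p + q = 122821 − 122092 + 1 = 730.
p and q are the roots of t² − 730t + 122821 = 0.
Discriminant: 730² − 4·122821 = 532900 − 491284 = 41616; √41616 = 204.
q = (730 − 204)/2 = 263, p = (730 + 204)/2 = 467.
Check: 263 · 467 = 122821.

467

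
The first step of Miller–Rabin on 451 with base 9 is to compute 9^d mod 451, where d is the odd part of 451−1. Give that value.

451 − 1 = 450 = 2^1 · 225, so d = 225.
9^1 ≡ 9 (mod 451)
9^2 ≡ 9^2 = 81 ≡ 81 (mod 451)
9^4 ≡ 81^2 = 6561 ≡ 247 (mod 451)
9^8 ≡ 247^2 = 61009 ≡ 124 (mod 451)
9^16 ≡ 124^2 = 15376 ≡ 42 (mod 451)
9^32 ≡ 42^2 = 1764 ≡ 411 (mod 451)
9^64 ≡ 411^2 = 168921 ≡ 247 (mod 451)
9^128 ≡ 247^2 = 61009 ≡ 124 (mod 451)
225 = 128 + 64 + 32 + 1 in binary powers of 2.
So 9^225 ≡ 124 · 247 · 411 · 9 ≡ 419 (mod 451).
Squaring chain: 419; never reaches −1, so base 9 is a Miller–Rabin witness that 451 is composite.

419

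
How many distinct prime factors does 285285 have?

6

285285 = 3 · 95095
95095 = 5 · 19019
19019 = 7 · 2717
2717 = 11 · 247
247 = 13 · 19
285285 = 3 · 5 · 7 · 11 · 13 · 19, which has 6 distinct prime factors.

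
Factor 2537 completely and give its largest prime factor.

2537 = 43 · 59
59 is prime.
So 2537 = 43 · 59; the largest prime factor is 59.

59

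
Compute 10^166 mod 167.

1

10^1 ≡ 10 (mod 167)
10^2 ≡ 10^2 = 100 ≡ 100 (mod 167)
10^4 ≡ 100^2 = 10000 ≡ 147 (mod 167)
10^8 ≡ 147^2 = 21609 ≡ 66 (mod 167)
10^16 ≡ 66^2 = 4356 ≡ 14 (mod 167)
10^32 ≡ 14^2 = 196 ≡ 29 (mod 167)
10^64 ≡ 29^2 = 841 ≡ 6 (mod 167)
10^128 ≡ 6^2 = 36 ≡ 36 (mod 167)
166 = 128 + 32 + 4 + 2 in binary powers of 2.
So 10^166 ≡ 36 · 29 · 147 · 100 ≡ 1 (mod 167).
Since the result is 1, base 10 gives no evidence that 167 is composite.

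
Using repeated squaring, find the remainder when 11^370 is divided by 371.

11^1 ≡ 11 (mod 371)
11^2 ≡ 11^2 = 121 ≡ 121 (mod 371)
11^4 ≡ 121^2 = 14641 ≡ 172 (mod 371)
11^8 ≡ 172^2 = 29584 ≡ 275 (mod 371)
11^16 ≡ 275^2 = 75625 ≡ 312 (mod 371)
11^32 ≡ 312^2 = 97344 ≡ 142 (mod 371)
11^64 ≡ 142^2 = 20164 ≡ 130 (mod 371)
11^128 ≡ 130^2 = 16900 ≡ 205 (mod 371)
11^256 ≡ 205^2 = 42025 ≡ 102 (mod 371)
370 = 256 + 64 + 32 + 16 + 2 in binary powers of 2.
So 11^370 ≡ 102 · 130 · 142 · 312 · 121 ≡ 354 (mod 371).
Since 354 ≠ 1, base 11 is a Fermat witness: 371 is composite.

354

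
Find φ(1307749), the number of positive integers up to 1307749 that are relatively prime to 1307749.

Factor: 1307749 = 71 · 113 · 163.
φ(1307749) = (71−1) · (113−1) · (163−1) = 70 · 112 · 162 = 1270080.

1270080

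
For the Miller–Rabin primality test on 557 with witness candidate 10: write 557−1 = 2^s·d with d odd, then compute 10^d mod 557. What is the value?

556

557 − 1 = 556 = 2^2 · 139, so d = 139.
10^1 ≡ 10 (mod 557)
10^2 ≡ 10^2 = 100 ≡ 100 (mod 557)
10^4 ≡ 100^2 = 10000 ≡ 531 (mod 557)
10^8 ≡ 531^2 = 281961 ≡ 119 (mod 557)
10^16 ≡ 119^2 = 14161 ≡ 236 (mod 557)
10^32 ≡ 236^2 = 55696 ≡ 553 (mod 557)
10^64 ≡ 553^2 = 305809 ≡ 16 (mod 557)
10^128 ≡ 16^2 = 256 ≡ 256 (mod 557)
139 = 128 + 8 + 2 + 1 in binary powers of 2.
So 10^139 ≡ 256 · 119 · 100 · 10 ≡ 556 (mod 557).
Since 10^d ≡ 556 (mod 557), base 10 does not prove 557 composite.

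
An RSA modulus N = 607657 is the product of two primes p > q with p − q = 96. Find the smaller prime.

733

Since p = q + 96, we have 607657 = q(q + 96), so q² + 96q − 607657 = 0.
Discriminant: 96² + 4·607657 = 9216 + 2430628 = 2439844; √2439844 = 1562.
q = (−96 + 1562)/2 = 733, and p = q + 96 = 829.
Check: 733 · 829 = 607657.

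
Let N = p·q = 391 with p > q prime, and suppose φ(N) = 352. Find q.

17

φ(n) = (p−1)(q−1) = n − (p+q) + 1, so p + q = 391 − 352 + 1 = 40.
p and q are the roots of t² − 40t + 391 = 0.
Discriminant: 40² − 4·391 = 1600 − 1564 = 36; √36 = 6.
q = (40 − 6)/2 = 17, p = (40 + 6)/2 = 23.
Check: 17 · 23 = 391.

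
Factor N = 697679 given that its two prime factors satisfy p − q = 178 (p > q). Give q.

Since p = q + 178, we have 697679 = q(q + 178), so q² + 178q − 697679 = 0.
Discriminant: 178² + 4·697679 = 31684 + 2790716 = 2822400; √2822400 = 1680.
q = (−178 + 1680)/2 = 751, and p = q + 178 = 929.
Check: 751 · 929 = 697679.

751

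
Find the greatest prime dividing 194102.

61

194102 = 2 · 97051
97051 = 37 · 2623
2623 = 43 · 61
61 is prime.
So 194102 = 2 · 37 · 43 · 61; the largest prime factor is 61.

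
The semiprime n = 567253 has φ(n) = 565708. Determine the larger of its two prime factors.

φ(n) = (p−1)(q−1) = n − (p+q) + 1, so p + q = 567253 − 565708 + 1 = 1546.
p and q are the roots of t² − 1546t + 567253 = 0.
Discriminant: 1546² − 4·567253 = 2390116 − 2269012 = 121104; √121104 = 348.
q = (1546 − 348)/2 = 599, p = (1546 + 348)/2 = 947.
Check: 599 · 947 = 567253.

947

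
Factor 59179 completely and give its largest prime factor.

59179 = 23 · 2573
2573 = 31 · 83
83 is prime.
So 59179 = 23 · 31 · 83; the largest prime factor is 83.

83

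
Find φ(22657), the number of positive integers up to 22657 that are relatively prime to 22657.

Factor: 22657 = 139 · 163.
φ(22657) = (139−1) · (163−1) = 138 · 162 = 22356.

22356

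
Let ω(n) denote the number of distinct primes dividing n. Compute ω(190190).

190190 = 2 · 95095
95095 = 5 · 19019
19019 = 7 · 2717
2717 = 11 · 247
247 = 13 · 19
190190 = 2 · 5 · 7 · 11 · 13 · 19, which has 6 distinct prime factors.

6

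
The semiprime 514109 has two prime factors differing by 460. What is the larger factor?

983

Since p = q + 460, we have 514109 = q(q + 460), so q² + 460q − 514109 = 0.
Discriminant: 460² + 4·514109 = 211600 + 2056436 = 2268036; √2268036 = 1506.
q = (−460 + 1506)/2 = 523, and p = q + 460 = 983.
Check: 523 · 983 = 514109.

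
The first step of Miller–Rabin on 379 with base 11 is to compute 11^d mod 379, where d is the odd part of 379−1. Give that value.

378

379 − 1 = 378 = 2^1 · 189, so d = 189.
11^1 ≡ 11 (mod 379)
11^2 ≡ 11^2 = 121 ≡ 121 (mod 379)
11^4 ≡ 121^2 = 14641 ≡ 239 (mod 379)
11^8 ≡ 239^2 = 57121 ≡ 271 (mod 379)
11^16 ≡ 271^2 = 73441 ≡ 294 (mod 379)
11^32 ≡ 294^2 = 86436 ≡ 24 (mod 379)
11^64 ≡ 24^2 = 576 ≡ 197 (mod 379)
11^128 ≡ 197^2 = 38809 ≡ 151 (mod 379)
189 = 128 + 32 + 16 + 8 + 4 + 1 in binary powers of 2.
So 11^189 ≡ 151 · 24 · 294 · 271 · 239 · 11 ≡ 378 (mod 379).
Since 11^d ≡ 378 (mod 379), base 11 does not prove 379 composite.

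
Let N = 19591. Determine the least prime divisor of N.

11

19591 is odd.
Digit sum 25, not divisible by 3.
Ends in 1: not divisible by 5.
7: 19591 = 7·2798 + 5
11: 19591 = 11·1781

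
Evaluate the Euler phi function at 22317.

Factor: 22317 = 3 · 43 · 173.
φ(22317) = (3−1) · (43−1) · (173−1) = 2 · 42 · 172 = 14448.

14448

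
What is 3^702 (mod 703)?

1

3^1 ≡ 3 (mod 703)
3^2 ≡ 3^2 = 9 ≡ 9 (mod 703)
3^4 ≡ 9^2 = 81 ≡ 81 (mod 703)
3^8 ≡ 81^2 = 6561 ≡ 234 (mod 703)
3^16 ≡ 234^2 = 54756 ≡ 625 (mod 703)
3^32 ≡ 625^2 = 390625 ≡ 460 (mod 703)
3^64 ≡ 460^2 = 211600 ≡ 700 (mod 703)
3^128 ≡ 700^2 = 490000 ≡ 9 (mod 703)
3^256 ≡ 9^2 = 81 ≡ 81 (mod 703)
3^512 ≡ 81^2 = 6561 ≡ 234 (mod 703)
702 = 512 + 128 + 32 + 16 + 8 + 4 + 2 in binary powers of 2.
So 3^702 ≡ 234 · 9 · 460 · 625 · 234 · 81 · 9 ≡ 1 (mod 703).
Since the result is 1, base 3 gives no evidence that 703 is composite.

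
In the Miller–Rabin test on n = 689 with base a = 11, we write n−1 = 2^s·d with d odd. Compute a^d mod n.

689 − 1 = 688 = 2^4 · 43, so d = 43.
11^1 ≡ 11 (mod 689)
11^2 ≡ 11^2 = 121 ≡ 121 (mod 689)
11^4 ≡ 121^2 = 14641 ≡ 172 (mod 689)
11^8 ≡ 172^2 = 29584 ≡ 646 (mod 689)
11^16 ≡ 646^2 = 417316 ≡ 471 (mod 689)
11^32 ≡ 471^2 = 221841 ≡ 672 (mod 689)
43 = 32 + 8 + 2 + 1 in binary powers of 2.
So 11^43 ≡ 672 · 646 · 121 · 11 ≡ 93 (mod 689).
Squaring chain: 93 → 381 → 471 → 672; never reaches −1, so base 11 is a Miller–Rabin witness that 689 is composite.

93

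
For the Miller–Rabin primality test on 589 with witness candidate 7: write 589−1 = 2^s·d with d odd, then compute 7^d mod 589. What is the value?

419

589 − 1 = 588 = 2^2 · 147, so d = 147.
7^1 ≡ 7 (mod 589)
7^2 ≡ 7^2 = 49 ≡ 49 (mod 589)
7^4 ≡ 49^2 = 2401 ≡ 45 (mod 589)
7^8 ≡ 45^2 = 2025 ≡ 258 (mod 589)
7^16 ≡ 258^2 = 66564 ≡ 7 (mod 589)
7^32 ≡ 7^2 = 49 ≡ 49 (mod 589)
7^64 ≡ 49^2 = 2401 ≡ 45 (mod 589)
7^128 ≡ 45^2 = 2025 ≡ 258 (mod 589)
147 = 128 + 16 + 2 + 1 in binary powers of 2.
So 7^147 ≡ 258 · 7 · 49 · 7 ≡ 419 (mod 589).
Squaring chain: 419 → 39; never reaches −1, so base 7 is a Miller–Rabin witness that 589 is composite.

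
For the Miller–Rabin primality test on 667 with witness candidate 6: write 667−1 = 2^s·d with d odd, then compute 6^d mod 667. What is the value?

9

667 − 1 = 666 = 2^1 · 333, so d = 333.
6^1 ≡ 6 (mod 667)
6^2 ≡ 6^2 = 36 ≡ 36 (mod 667)
6^4 ≡ 36^2 = 1296 ≡ 629 (mod 667)
6^8 ≡ 629^2 = 395641 ≡ 110 (mod 667)
6^16 ≡ 110^2 = 12100 ≡ 94 (mod 667)
6^32 ≡ 94^2 = 8836 ≡ 165 (mod 667)
6^64 ≡ 165^2 = 27225 ≡ 545 (mod 667)
6^128 ≡ 545^2 = 297025 ≡ 210 (mod 667)
6^256 ≡ 210^2 = 44100 ≡ 78 (mod 667)
333 = 256 + 64 + 8 + 4 + 1 in binary powers of 2.
So 6^333 ≡ 78 · 545 · 110 · 629 · 6 ≡ 9 (mod 667).
Squaring chain: 9; never reaches −1, so base 6 is a Miller–Rabin witness that 667 is composite.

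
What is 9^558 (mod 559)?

274

9^1 ≡ 9 (mod 559)
9^2 ≡ 9^2 = 81 ≡ 81 (mod 559)
9^4 ≡ 81^2 = 6561 ≡ 412 (mod 559)
9^8 ≡ 412^2 = 169744 ≡ 367 (mod 559)
9^16 ≡ 367^2 = 134689 ≡ 529 (mod 559)
9^32 ≡ 529^2 = 279841 ≡ 341 (mod 559)
9^64 ≡ 341^2 = 116281 ≡ 9 (mod 559)
9^128 ≡ 9^2 = 81 ≡ 81 (mod 559)
9^256 ≡ 81^2 = 6561 ≡ 412 (mod 559)
9^512 ≡ 412^2 = 169744 ≡ 367 (mod 559)
558 = 512 + 32 + 8 + 4 + 2 in binary powers of 2.
So 9^558 ≡ 367 · 341 · 367 · 412 · 81 ≡ 274 (mod 559).
Since 274 ≠ 1, base 9 is a Fermat witness: 559 is composite.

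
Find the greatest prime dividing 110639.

110639 = 31 · 3569
3569 = 43 · 83
83 is prime.
So 110639 = 31 · 43 · 83; the largest prime factor is 83.

83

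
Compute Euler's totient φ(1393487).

1354968

Factor: 1393487 = 83 · 103 · 163.
φ(1393487) = (83−1) · (103−1) · (163−1) = 82 · 102 · 162 = 1354968.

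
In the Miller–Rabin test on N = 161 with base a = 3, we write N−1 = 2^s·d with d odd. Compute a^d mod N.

82

161 − 1 = 160 = 2^5 · 5, so d = 5.
3^1 ≡ 3 (mod 161)
3^2 ≡ 3^2 = 9 ≡ 9 (mod 161)
3^4 ≡ 9^2 = 81 ≡ 81 (mod 161)
5 = 4 + 1 in binary powers of 2.
So 3^5 ≡ 81 · 3 ≡ 82 (mod 161).
Squaring chain: 82 → 123 → 156 → 25 → 142; never reaches −1, so base 3 is a Miller–Rabin witness that 161 is composite.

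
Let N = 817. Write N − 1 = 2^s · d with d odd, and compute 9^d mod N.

817 − 1 = 816 = 2^4 · 51, so d = 51.
9^1 ≡ 9 (mod 817)
9^2 ≡ 9^2 = 81 ≡ 81 (mod 817)
9^4 ≡ 81^2 = 6561 ≡ 25 (mod 817)
9^8 ≡ 25^2 = 625 ≡ 625 (mod 817)
9^16 ≡ 625^2 = 390625 ≡ 99 (mod 817)
9^32 ≡ 99^2 = 9801 ≡ 814 (mod 817)
51 = 32 + 16 + 2 + 1 in binary powers of 2.
So 9^51 ≡ 814 · 99 · 81 · 9 ≡ 809 (mod 817).
Squaring chain: 809 → 64 → 11 → 121; never reaches −1, so base 9 is a Miller–Rabin witness that 817 is composite.

809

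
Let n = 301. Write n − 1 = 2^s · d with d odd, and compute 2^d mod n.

204

301 − 1 = 300 = 2^2 · 75, so d = 75.
2^1 ≡ 2 (mod 301)
2^2 ≡ 2^2 = 4 ≡ 4 (mod 301)
2^4 ≡ 4^2 = 16 ≡ 16 (mod 301)
2^8 ≡ 16^2 = 256 ≡ 256 (mod 301)
2^16 ≡ 256^2 = 65536 ≡ 219 (mod 301)
2^32 ≡ 219^2 = 47961 ≡ 102 (mod 301)
2^64 ≡ 102^2 = 10404 ≡ 170 (mod 301)
75 = 64 + 8 + 2 + 1 in binary powers of 2.
So 2^75 ≡ 170 · 256 · 4 · 2 ≡ 204 (mod 301).
Squaring chain: 204 → 78; never reaches −1, so base 2 is a Miller–Rabin witness that 301 is composite.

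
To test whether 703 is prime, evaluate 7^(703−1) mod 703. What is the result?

1

7^1 ≡ 7 (mod 703)
7^2 ≡ 7^2 = 49 ≡ 49 (mod 703)
7^4 ≡ 49^2 = 2401 ≡ 292 (mod 703)
7^8 ≡ 292^2 = 85264 ≡ 201 (mod 703)
7^16 ≡ 201^2 = 40401 ≡ 330 (mod 703)
7^32 ≡ 330^2 = 108900 ≡ 638 (mod 703)
7^64 ≡ 638^2 = 407044 ≡ 7 (mod 703)
7^128 ≡ 7^2 = 49 ≡ 49 (mod 703)
7^256 ≡ 49^2 = 2401 ≡ 292 (mod 703)
7^512 ≡ 292^2 = 85264 ≡ 201 (mod 703)
702 = 512 + 128 + 32 + 16 + 8 + 4 + 2 in binary powers of 2.
So 7^702 ≡ 201 · 49 · 638 · 330 · 201 · 292 · 49 ≡ 1 (mod 703).
Since the result is 1, base 7 gives no evidence that 703 is composite.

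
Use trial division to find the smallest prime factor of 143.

11

143 is odd.
Digit sum 8, not divisible by 3.
Ends in 3: not divisible by 5.
7: 143 = 7·20 + 3
11: 143 = 11·13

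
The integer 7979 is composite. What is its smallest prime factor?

79

7979 is odd.
Digit sum 32, not divisible by 3.
Ends in 9: not divisible by 5.
7: 7979 = 7·1139 + 6
11: 7979 = 11·725 + 4
13: 7979 = 13·613 + 10
17: 7979 = 17·469 + 6
19: 7979 = 19·419 + 18
23: 7979 = 23·346 + 21
29: 7979 = 29·275 + 4
31: 7979 = 31·257 + 12
37: 7979 = 37·215 + 24
41: 7979 = 41·194 + 25
43: 7979 = 43·185 + 24
47: 7979 = 47·169 + 36
53: 7979 = 53·150 + 29
59: 7979 = 59·135 + 14
61: 7979 = 61·130 + 49
67: 7979 = 67·119 + 6
71: 7979 = 71·112 + 27
73: 7979 = 73·109 + 22
79: 7979 = 79·101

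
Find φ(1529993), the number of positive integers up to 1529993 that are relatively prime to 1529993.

Factor: 1529993 = 79 · 107 · 181.
φ(1529993) = (79−1) · (107−1) · (181−1) = 78 · 106 · 180 = 1488240.

1488240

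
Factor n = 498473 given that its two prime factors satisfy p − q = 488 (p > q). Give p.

991

Since p = q + 488, we have 498473 = q(q + 488), so q² + 488q − 498473 = 0.
Discriminant: 488² + 4·498473 = 238144 + 1993892 = 2232036; √2232036 = 1494.
q = (−488 + 1494)/2 = 503, and p = q + 488 = 991.
Check: 503 · 991 = 498473.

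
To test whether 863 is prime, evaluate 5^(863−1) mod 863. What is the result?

5^1 ≡ 5 (mod 863)
5^2 ≡ 5^2 = 25 ≡ 25 (mod 863)
5^4 ≡ 25^2 = 625 ≡ 625 (mod 863)
5^8 ≡ 625^2 = 390625 ≡ 549 (mod 863)
5^16 ≡ 549^2 = 301401 ≡ 214 (mod 863)
5^32 ≡ 214^2 = 45796 ≡ 57 (mod 863)
5^64 ≡ 57^2 = 3249 ≡ 660 (mod 863)
5^128 ≡ 660^2 = 435600 ≡ 648 (mod 863)
5^256 ≡ 648^2 = 419904 ≡ 486 (mod 863)
5^512 ≡ 486^2 = 236196 ≡ 597 (mod 863)
862 = 512 + 256 + 64 + 16 + 8 + 4 + 2 in binary powers of 2.
So 5^862 ≡ 597 · 486 · 660 · 214 · 549 · 625 · 25 ≡ 1 (mod 863).
Since the result is 1, base 5 gives no evidence that 863 is composite.

1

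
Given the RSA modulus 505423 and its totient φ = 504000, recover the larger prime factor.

751

φ(n) = (p−1)(q−1) = n − (p+q) + 1, so p + q = 505423 − 504000 + 1 = 1424.
p and q are the roots of t² − 1424t + 505423 = 0.
Discriminant: 1424² − 4·505423 = 2027776 − 2021692 = 6084; √6084 = 78.
q = (1424 − 78)/2 = 673, p = (1424 + 78)/2 = 751.
Check: 673 · 751 = 505423.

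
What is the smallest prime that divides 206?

206 is even: 2 divides it.

2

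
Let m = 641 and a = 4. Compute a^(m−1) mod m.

4^1 ≡ 4 (mod 641)
4^2 ≡ 4^2 = 16 ≡ 16 (mod 641)
4^4 ≡ 16^2 = 256 ≡ 256 (mod 641)
4^8 ≡ 256^2 = 65536 ≡ 154 (mod 641)
4^16 ≡ 154^2 = 23716 ≡ 640 (mod 641)
4^32 ≡ 640^2 = 409600 ≡ 1 (mod 641)
4^64 ≡ 1^2 = 1 ≡ 1 (mod 641)
4^128 ≡ 1^2 = 1 ≡ 1 (mod 641)
4^256 ≡ 1^2 = 1 ≡ 1 (mod 641)
4^512 ≡ 1^2 = 1 ≡ 1 (mod 641)
640 = 512 + 128 in binary powers of 2.
So 4^640 ≡ 1 · 1 ≡ 1 (mod 641).
Since the result is 1, base 4 gives no evidence that 641 is composite.

1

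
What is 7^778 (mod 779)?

7^1 ≡ 7 (mod 779)
7^2 ≡ 7^2 = 49 ≡ 49 (mod 779)
7^4 ≡ 49^2 = 2401 ≡ 64 (mod 779)
7^8 ≡ 64^2 = 4096 ≡ 201 (mod 779)
7^16 ≡ 201^2 = 40401 ≡ 672 (mod 779)
7^32 ≡ 672^2 = 451584 ≡ 543 (mod 779)
7^64 ≡ 543^2 = 294849 ≡ 387 (mod 779)
7^128 ≡ 387^2 = 149769 ≡ 201 (mod 779)
7^256 ≡ 201^2 = 40401 ≡ 672 (mod 779)
7^512 ≡ 672^2 = 451584 ≡ 543 (mod 779)
778 = 512 + 256 + 8 + 2 in binary powers of 2.
So 7^778 ≡ 543 · 672 · 201 · 49 ≡ 292 (mod 779).
Since 292 ≠ 1, base 7 is a Fermat witness: 779 is composite.

292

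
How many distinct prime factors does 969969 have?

969969 = 3 · 323323
323323 = 7 · 46189
46189 = 11 · 4199
4199 = 13 · 323
323 = 17 · 19
969969 = 3 · 7 · 11 · 13 · 17 · 19, which has 6 distinct prime factors.

6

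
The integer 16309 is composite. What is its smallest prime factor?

47

16309 is odd.
Digit sum 19, not divisible by 3.
Ends in 9: not divisible by 5.
7: 16309 = 7·2329 + 6
11: 16309 = 11·1482 + 7
13: 16309 = 13·1254 + 7
17: 16309 = 17·959 + 6
19: 16309 = 19·858 + 7
23: 16309 = 23·709 + 2
29: 16309 = 29·562 + 11
31: 16309 = 31·526 + 3
37: 16309 = 37·440 + 29
41: 16309 = 41·397 + 32
43: 16309 = 43·379 + 12
47: 16309 = 47·347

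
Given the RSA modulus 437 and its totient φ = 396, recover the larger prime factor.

23

φ(n) = (p−1)(q−1) = n − (p+q) + 1, so p + q = 437 − 396 + 1 = 42.
p and q are the roots of t² − 42t + 437 = 0.
Discriminant: 42² − 4·437 = 1764 − 1748 = 16; √16 = 4.
q = (42 − 4)/2 = 19, p = (42 + 4)/2 = 23.
Check: 19 · 23 = 437.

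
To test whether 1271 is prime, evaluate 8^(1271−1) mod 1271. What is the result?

1024

8^1 ≡ 8 (mod 1271)
8^2 ≡ 8^2 = 64 ≡ 64 (mod 1271)
8^4 ≡ 64^2 = 4096 ≡ 283 (mod 1271)
8^8 ≡ 283^2 = 80089 ≡ 16 (mod 1271)
8^16 ≡ 16^2 = 256 ≡ 256 (mod 1271)
8^32 ≡ 256^2 = 65536 ≡ 715 (mod 1271)
8^64 ≡ 715^2 = 511225 ≡ 283 (mod 1271)
8^128 ≡ 283^2 = 80089 ≡ 16 (mod 1271)
8^256 ≡ 16^2 = 256 ≡ 256 (mod 1271)
8^512 ≡ 256^2 = 65536 ≡ 715 (mod 1271)
8^1024 ≡ 715^2 = 511225 ≡ 283 (mod 1271)
1270 = 1024 + 128 + 64 + 32 + 16 + 4 + 2 in binary powers of 2.
So 8^1270 ≡ 283 · 16 · 283 · 715 · 256 · 283 · 64 ≡ 1024 (mod 1271).
Since 1024 ≠ 1, base 8 is a Fermat witness: 1271 is composite.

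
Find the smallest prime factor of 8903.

8903 is odd.
Digit sum 20, not divisible by 3.
Ends in 3: not divisible by 5.
7: 8903 = 7·1271 + 6
11: 8903 = 11·809 + 4
13: 8903 = 13·684 + 11
17: 8903 = 17·523 + 12
19: 8903 = 19·468 + 11
23: 8903 = 23·387 + 2
29: 8903 = 29·307

29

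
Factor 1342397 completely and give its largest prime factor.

1342397 = 7 · 191771
191771 = 37 · 5183
5183 = 71 · 73
73 is prime.
So 1342397 = 7 · 37 · 71 · 73; the largest prime factor is 73.

73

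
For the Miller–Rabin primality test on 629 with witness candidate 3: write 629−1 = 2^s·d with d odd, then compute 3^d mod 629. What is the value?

629 − 1 = 628 = 2^2 · 157, so d = 157.
3^1 ≡ 3 (mod 629)
3^2 ≡ 3^2 = 9 ≡ 9 (mod 629)
3^4 ≡ 9^2 = 81 ≡ 81 (mod 629)
3^8 ≡ 81^2 = 6561 ≡ 271 (mod 629)
3^16 ≡ 271^2 = 73441 ≡ 477 (mod 629)
3^32 ≡ 477^2 = 227529 ≡ 460 (mod 629)
3^64 ≡ 460^2 = 211600 ≡ 256 (mod 629)
3^128 ≡ 256^2 = 65536 ≡ 120 (mod 629)
157 = 128 + 16 + 8 + 4 + 1 in binary powers of 2.
So 3^157 ≡ 120 · 477 · 271 · 81 · 3 ≡ 437 (mod 629).
Squaring chain: 437 → 382; never reaches −1, so base 3 is a Miller–Rabin witness that 629 is composite.

437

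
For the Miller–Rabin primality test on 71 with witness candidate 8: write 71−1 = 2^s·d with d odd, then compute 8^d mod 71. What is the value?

71 − 1 = 70 = 2^1 · 35, so d = 35.
8^1 ≡ 8 (mod 71)
8^2 ≡ 8^2 = 64 ≡ 64 (mod 71)
8^4 ≡ 64^2 = 4096 ≡ 49 (mod 71)
8^8 ≡ 49^2 = 2401 ≡ 58 (mod 71)
8^16 ≡ 58^2 = 3364 ≡ 27 (mod 71)
8^32 ≡ 27^2 = 729 ≡ 19 (mod 71)
35 = 32 + 2 + 1 in binary powers of 2.
So 8^35 ≡ 19 · 64 · 8 ≡ 1 (mod 71).
Since 8^d ≡ 1 (mod 71), base 8 does not prove 71 composite.

1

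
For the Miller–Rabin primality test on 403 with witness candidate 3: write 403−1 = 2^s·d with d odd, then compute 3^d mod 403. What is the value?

403 − 1 = 402 = 2^1 · 201, so d = 201.
3^1 ≡ 3 (mod 403)
3^2 ≡ 3^2 = 9 ≡ 9 (mod 403)
3^4 ≡ 9^2 = 81 ≡ 81 (mod 403)
3^8 ≡ 81^2 = 6561 ≡ 113 (mod 403)
3^16 ≡ 113^2 = 12769 ≡ 276 (mod 403)
3^32 ≡ 276^2 = 76176 ≡ 9 (mod 403)
3^64 ≡ 9^2 = 81 ≡ 81 (mod 403)
3^128 ≡ 81^2 = 6561 ≡ 113 (mod 403)
201 = 128 + 64 + 8 + 1 in binary powers of 2.
So 3^201 ≡ 113 · 81 · 113 · 3 ≡ 170 (mod 403).
Squaring chain: 170; never reaches −1, so base 3 is a Miller–Rabin witness that 403 is composite.

170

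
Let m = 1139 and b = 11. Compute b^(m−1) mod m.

11^1 ≡ 11 (mod 1139)
11^2 ≡ 11^2 = 121 ≡ 121 (mod 1139)
11^4 ≡ 121^2 = 14641 ≡ 973 (mod 1139)
11^8 ≡ 973^2 = 946729 ≡ 220 (mod 1139)
11^16 ≡ 220^2 = 48400 ≡ 562 (mod 1139)
11^32 ≡ 562^2 = 315844 ≡ 341 (mod 1139)
11^64 ≡ 341^2 = 116281 ≡ 103 (mod 1139)
11^128 ≡ 103^2 = 10609 ≡ 358 (mod 1139)
11^256 ≡ 358^2 = 128164 ≡ 596 (mod 1139)
11^512 ≡ 596^2 = 355216 ≡ 987 (mod 1139)
11^1024 ≡ 987^2 = 974169 ≡ 324 (mod 1139)
1138 = 1024 + 64 + 32 + 16 + 2 in binary powers of 2.
So 11^1138 ≡ 324 · 103 · 341 · 562 · 121 ≡ 495 (mod 1139).
Since 495 ≠ 1, base 11 is a Fermat witness: 1139 is composite.

495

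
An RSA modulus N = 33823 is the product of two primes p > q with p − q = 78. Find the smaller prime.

Since p = q + 78, we have 33823 = q(q + 78), so q² + 78q − 33823 = 0.
Discriminant: 78² + 4·33823 = 6084 + 135292 = 141376; √141376 = 376.
q = (−78 + 376)/2 = 149, and p = q + 78 = 227.
Check: 149 · 227 = 33823.

149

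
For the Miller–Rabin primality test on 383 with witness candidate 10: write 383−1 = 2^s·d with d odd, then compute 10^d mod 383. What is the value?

382

383 − 1 = 382 = 2^1 · 191, so d = 191.
10^1 ≡ 10 (mod 383)
10^2 ≡ 10^2 = 100 ≡ 100 (mod 383)
10^4 ≡ 100^2 = 10000 ≡ 42 (mod 383)
10^8 ≡ 42^2 = 1764 ≡ 232 (mod 383)
10^16 ≡ 232^2 = 53824 ≡ 204 (mod 383)
10^32 ≡ 204^2 = 41616 ≡ 252 (mod 383)
10^64 ≡ 252^2 = 63504 ≡ 309 (mod 383)
10^128 ≡ 309^2 = 95481 ≡ 114 (mod 383)
191 = 128 + 32 + 16 + 8 + 4 + 2 + 1 in binary powers of 2.
So 10^191 ≡ 114 · 252 · 204 · 232 · 42 · 100 · 10 ≡ 382 (mod 383).
Since 10^d ≡ 382 (mod 383), base 10 does not prove 383 composite.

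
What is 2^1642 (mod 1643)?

2^1 ≡ 2 (mod 1643)
2^2 ≡ 2^2 = 4 ≡ 4 (mod 1643)
2^4 ≡ 4^2 = 16 ≡ 16 (mod 1643)
2^8 ≡ 16^2 = 256 ≡ 256 (mod 1643)
2^16 ≡ 256^2 = 65536 ≡ 1459 (mod 1643)
2^32 ≡ 1459^2 = 2128681 ≡ 996 (mod 1643)
2^64 ≡ 996^2 = 992016 ≡ 1287 (mod 1643)
2^128 ≡ 1287^2 = 1656369 ≡ 225 (mod 1643)
2^256 ≡ 225^2 = 50625 ≡ 1335 (mod 1643)
2^512 ≡ 1335^2 = 1782225 ≡ 1213 (mod 1643)
2^1024 ≡ 1213^2 = 1471369 ≡ 884 (mod 1643)
1642 = 1024 + 512 + 64 + 32 + 8 + 2 in binary powers of 2.
So 2^1642 ≡ 884 · 1213 · 1287 · 996 · 256 · 4 ≡ 779 (mod 1643).
Since 779 ≠ 1, base 2 is a Fermat witness: 1643 is composite.

779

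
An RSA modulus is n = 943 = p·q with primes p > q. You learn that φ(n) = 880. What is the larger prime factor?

φ(n) = (p−1)(q−1) = n − (p+q) + 1, so p + q = 943 − 880 + 1 = 64.
p and q are the roots of t² − 64t + 943 = 0.
Discriminant: 64² − 4·943 = 4096 − 3772 = 324; √324 = 18.
q = (64 − 18)/2 = 23, p = (64 + 18)/2 = 41.
Check: 23 · 41 = 943.

41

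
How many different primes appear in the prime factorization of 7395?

7395 = 3 · 2465
2465 = 5 · 493
493 = 17 · 29
7395 = 3 · 5 · 17 · 29, which has 4 distinct prime factors.

4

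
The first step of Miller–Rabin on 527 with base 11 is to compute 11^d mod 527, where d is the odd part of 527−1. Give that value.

105

527 − 1 = 526 = 2^1 · 263, so d = 263.
11^1 ≡ 11 (mod 527)
11^2 ≡ 11^2 = 121 ≡ 121 (mod 527)
11^4 ≡ 121^2 = 14641 ≡ 412 (mod 527)
11^8 ≡ 412^2 = 169744 ≡ 50 (mod 527)
11^16 ≡ 50^2 = 2500 ≡ 392 (mod 527)
11^32 ≡ 392^2 = 153664 ≡ 307 (mod 527)
11^64 ≡ 307^2 = 94249 ≡ 443 (mod 527)
11^128 ≡ 443^2 = 196249 ≡ 205 (mod 527)
11^256 ≡ 205^2 = 42025 ≡ 392 (mod 527)
263 = 256 + 4 + 2 + 1 in binary powers of 2.
So 11^263 ≡ 392 · 412 · 121 · 11 ≡ 105 (mod 527).
Squaring chain: 105; never reaches −1, so base 11 is a Miller–Rabin witness that 527 is composite.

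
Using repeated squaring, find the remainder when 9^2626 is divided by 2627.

9^1 ≡ 9 (mod 2627)
9^2 ≡ 9^2 = 81 ≡ 81 (mod 2627)
9^4 ≡ 81^2 = 6561 ≡ 1307 (mod 2627)
9^8 ≡ 1307^2 = 1708249 ≡ 699 (mod 2627)
9^16 ≡ 699^2 = 488601 ≡ 2606 (mod 2627)
9^32 ≡ 2606^2 = 6791236 ≡ 441 (mod 2627)
9^64 ≡ 441^2 = 194481 ≡ 83 (mod 2627)
9^128 ≡ 83^2 = 6889 ≡ 1635 (mod 2627)
9^256 ≡ 1635^2 = 2673225 ≡ 1566 (mod 2627)
9^512 ≡ 1566^2 = 2452356 ≡ 1365 (mod 2627)
9^1024 ≡ 1365^2 = 1863225 ≡ 682 (mod 2627)
9^2048 ≡ 682^2 = 465124 ≡ 145 (mod 2627)
2626 = 2048 + 512 + 64 + 2 in binary powers of 2.
So 9^2626 ≡ 145 · 1365 · 83 · 81 ≡ 719 (mod 2627).
Since 719 ≠ 1, base 9 is a Fermat witness: 2627 is composite.

719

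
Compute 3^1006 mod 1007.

188

3^1 ≡ 3 (mod 1007)
3^2 ≡ 3^2 = 9 ≡ 9 (mod 1007)
3^4 ≡ 9^2 = 81 ≡ 81 (mod 1007)
3^8 ≡ 81^2 = 6561 ≡ 519 (mod 1007)
3^16 ≡ 519^2 = 269361 ≡ 492 (mod 1007)
3^32 ≡ 492^2 = 242064 ≡ 384 (mod 1007)
3^64 ≡ 384^2 = 147456 ≡ 434 (mod 1007)
3^128 ≡ 434^2 = 188356 ≡ 47 (mod 1007)
3^256 ≡ 47^2 = 2209 ≡ 195 (mod 1007)
3^512 ≡ 195^2 = 38025 ≡ 766 (mod 1007)
1006 = 512 + 256 + 128 + 64 + 32 + 8 + 4 + 2 in binary powers of 2.
So 3^1006 ≡ 766 · 195 · 47 · 434 · 384 · 519 · 81 · 9 ≡ 188 (mod 1007).
Since 188 ≠ 1, base 3 is a Fermat witness: 1007 is composite.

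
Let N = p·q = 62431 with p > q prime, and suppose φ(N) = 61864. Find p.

419

φ(n) = (p−1)(q−1) = n − (p+q) + 1, so p + q = 62431 − 61864 + 1 = 568.
p and q are the roots of t² − 568t + 62431 = 0.
Discriminant: 568² − 4·62431 = 322624 − 249724 = 72900; √72900 = 270.
q = (568 − 270)/2 = 149, p = (568 + 270)/2 = 419.
Check: 149 · 419 = 62431.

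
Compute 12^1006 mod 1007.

938

12^1 ≡ 12 (mod 1007)
12^2 ≡ 12^2 = 144 ≡ 144 (mod 1007)
12^4 ≡ 144^2 = 20736 ≡ 596 (mod 1007)
12^8 ≡ 596^2 = 355216 ≡ 752 (mod 1007)
12^16 ≡ 752^2 = 565504 ≡ 577 (mod 1007)
12^32 ≡ 577^2 = 332929 ≡ 619 (mod 1007)
12^64 ≡ 619^2 = 383161 ≡ 501 (mod 1007)
12^128 ≡ 501^2 = 251001 ≡ 258 (mod 1007)
12^256 ≡ 258^2 = 66564 ≡ 102 (mod 1007)
12^512 ≡ 102^2 = 10404 ≡ 334 (mod 1007)
1006 = 512 + 256 + 128 + 64 + 32 + 8 + 4 + 2 in binary powers of 2.
So 12^1006 ≡ 334 · 102 · 258 · 501 · 619 · 752 · 596 · 144 ≡ 938 (mod 1007).
Since 938 ≠ 1, base 12 is a Fermat witness: 1007 is composite.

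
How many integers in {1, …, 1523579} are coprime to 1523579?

Factor: 1523579 = 97 · 113 · 139.
φ(1523579) = (97−1) · (113−1) · (139−1) = 96 · 112 · 138 = 1483776.

1483776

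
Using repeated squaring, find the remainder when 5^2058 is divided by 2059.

1190

5^1 ≡ 5 (mod 2059)
5^2 ≡ 5^2 = 25 ≡ 25 (mod 2059)
5^4 ≡ 25^2 = 625 ≡ 625 (mod 2059)
5^8 ≡ 625^2 = 390625 ≡ 1474 (mod 2059)
5^16 ≡ 1474^2 = 2172676 ≡ 431 (mod 2059)
5^32 ≡ 431^2 = 185761 ≡ 451 (mod 2059)
5^64 ≡ 451^2 = 203401 ≡ 1619 (mod 2059)
5^128 ≡ 1619^2 = 2621161 ≡ 54 (mod 2059)
5^256 ≡ 54^2 = 2916 ≡ 857 (mod 2059)
5^512 ≡ 857^2 = 734449 ≡ 1445 (mod 2059)
5^1024 ≡ 1445^2 = 2088025 ≡ 199 (mod 2059)
5^2048 ≡ 199^2 = 39601 ≡ 480 (mod 2059)
2058 = 2048 + 8 + 2 in binary powers of 2.
So 5^2058 ≡ 480 · 1474 · 25 ≡ 1190 (mod 2059).
Since 1190 ≠ 1, base 5 is a Fermat witness: 2059 is composite.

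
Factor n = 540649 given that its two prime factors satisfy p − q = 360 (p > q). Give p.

937

Since p = q + 360, we have 540649 = q(q + 360), so q² + 360q − 540649 = 0.
Discriminant: 360² + 4·540649 = 129600 + 2162596 = 2292196; √2292196 = 1514.
q = (−360 + 1514)/2 = 577, and p = q + 360 = 937.
Check: 577 · 937 = 540649.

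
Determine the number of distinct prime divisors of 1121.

2

1121 = 19 · 59
1121 = 19 · 59, which has 2 distinct prime factors.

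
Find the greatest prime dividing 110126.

110126 = 2 · 55063
55063 = 17 · 3239
3239 = 41 · 79
79 is prime.
So 110126 = 2 · 17 · 41 · 79; the largest prime factor is 79.

79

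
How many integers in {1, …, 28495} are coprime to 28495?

Factor: 28495 = 5 · 41 · 139.
φ(28495) = (5−1) · (41−1) · (139−1) = 4 · 40 · 138 = 22080.

22080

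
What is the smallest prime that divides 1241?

17

1241 is odd.
Digit sum 8, not divisible by 3.
Ends in 1: not divisible by 5.
7: 1241 = 7·177 + 2
11: 1241 = 11·112 + 9
13: 1241 = 13·95 + 6
17: 1241 = 17·73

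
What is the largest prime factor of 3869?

3869 = 53 · 73
73 is prime.
So 3869 = 53 · 73; the largest prime factor is 73.

73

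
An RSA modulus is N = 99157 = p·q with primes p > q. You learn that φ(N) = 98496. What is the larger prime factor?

φ(n) = (p−1)(q−1) = n − (p+q) + 1, so p + q = 99157 − 98496 + 1 = 662.
p and q are the roots of t² − 662t + 99157 = 0.
Discriminant: 662² − 4·99157 = 438244 − 396628 = 41616; √41616 = 204.
q = (662 − 204)/2 = 229, p = (662 + 204)/2 = 433.
Check: 229 · 433 = 99157.

433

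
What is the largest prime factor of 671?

61

671 = 11 · 61
61 is prime.
So 671 = 11 · 61; the largest prime factor is 61.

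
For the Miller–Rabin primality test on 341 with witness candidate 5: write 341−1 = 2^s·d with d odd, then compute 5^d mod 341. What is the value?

341 − 1 = 340 = 2^2 · 85, so d = 85.
5^1 ≡ 5 (mod 341)
5^2 ≡ 5^2 = 25 ≡ 25 (mod 341)
5^4 ≡ 25^2 = 625 ≡ 284 (mod 341)
5^8 ≡ 284^2 = 80656 ≡ 180 (mod 341)
5^16 ≡ 180^2 = 32400 ≡ 5 (mod 341)
5^32 ≡ 5^2 = 25 ≡ 25 (mod 341)
5^64 ≡ 25^2 = 625 ≡ 284 (mod 341)
85 = 64 + 16 + 4 + 1 in binary powers of 2.
So 5^85 ≡ 284 · 5 · 284 · 5 ≡ 67 (mod 341).
Squaring chain: 67 → 56; never reaches −1, so base 5 is a Miller–Rabin witness that 341 is composite.

67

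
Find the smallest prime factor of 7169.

7169 is odd.
Digit sum 23, not divisible by 3.
Ends in 9: not divisible by 5.
7: 7169 = 7·1024 + 1
11: 7169 = 11·651 + 8
13: 7169 = 13·551 + 6
17: 7169 = 17·421 + 12
19: 7169 = 19·377 + 6
23: 7169 = 23·311 + 16
29: 7169 = 29·247 + 6
31: 7169 = 31·231 + 8
37: 7169 = 37·193 + 28
41: 7169 = 41·174 + 35
43: 7169 = 43·166 + 31
47: 7169 = 47·152 + 25
53: 7169 = 53·135 + 14
59: 7169 = 59·121 + 30
61: 7169 = 61·117 + 32
67: 7169 = 67·107

67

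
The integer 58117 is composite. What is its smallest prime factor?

58117 is odd.
Digit sum 22, not divisible by 3.
Ends in 7: not divisible by 5.
7: 58117 = 7·8302 + 3
11: 58117 = 11·5283 + 4
13: 58117 = 13·4470 + 7
17: 58117 = 17·3418 + 11
19: 58117 = 19·3058 + 15
23: 58117 = 23·2526 + 19
29: 58117 = 29·2004 + 1
31: 58117 = 31·1874 + 23
37: 58117 = 37·1570 + 27
41: 58117 = 41·1417 + 20
43: 58117 = 43·1351 + 24
47: 58117 = 47·1236 + 25
53: 58117 = 53·1096 + 29
59: 58117 = 59·985 + 2
61: 58117 = 61·952 + 45
67: 58117 = 67·867 + 28
71: 58117 = 71·818 + 39
73: 58117 = 73·796 + 9
79: 58117 = 79·735 + 52
83: 58117 = 83·700 + 17
89: 58117 = 89·653

89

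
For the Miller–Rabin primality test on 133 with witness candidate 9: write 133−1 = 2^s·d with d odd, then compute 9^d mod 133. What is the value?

133 − 1 = 132 = 2^2 · 33, so d = 33.
9^1 ≡ 9 (mod 133)
9^2 ≡ 9^2 = 81 ≡ 81 (mod 133)
9^4 ≡ 81^2 = 6561 ≡ 44 (mod 133)
9^8 ≡ 44^2 = 1936 ≡ 74 (mod 133)
9^16 ≡ 74^2 = 5476 ≡ 23 (mod 133)
9^32 ≡ 23^2 = 529 ≡ 130 (mod 133)
33 = 32 + 1 in binary powers of 2.
So 9^33 ≡ 130 · 9 ≡ 106 (mod 133).
Squaring chain: 106 → 64; never reaches −1, so base 9 is a Miller–Rabin witness that 133 is composite.

106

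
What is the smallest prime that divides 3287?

3287 is odd.
Digit sum 20, not divisible by 3.
Ends in 7: not divisible by 5.
7: 3287 = 7·469 + 4
11: 3287 = 11·298 + 9
13: 3287 = 13·252 + 11
17: 3287 = 17·193 + 6
19: 3287 = 19·173

19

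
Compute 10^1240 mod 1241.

10^1 ≡ 10 (mod 1241)
10^2 ≡ 10^2 = 100 ≡ 100 (mod 1241)
10^4 ≡ 100^2 = 10000 ≡ 72 (mod 1241)
10^8 ≡ 72^2 = 5184 ≡ 220 (mod 1241)
10^16 ≡ 220^2 = 48400 ≡ 1 (mod 1241)
10^32 ≡ 1^2 = 1 ≡ 1 (mod 1241)
10^64 ≡ 1^2 = 1 ≡ 1 (mod 1241)
10^128 ≡ 1^2 = 1 ≡ 1 (mod 1241)
10^256 ≡ 1^2 = 1 ≡ 1 (mod 1241)
10^512 ≡ 1^2 = 1 ≡ 1 (mod 1241)
10^1024 ≡ 1^2 = 1 ≡ 1 (mod 1241)
1240 = 1024 + 128 + 64 + 16 + 8 in binary powers of 2.
So 10^1240 ≡ 1 · 1 · 1 · 1 · 220 ≡ 220 (mod 1241).
Since 220 ≠ 1, base 10 is a Fermat witness: 1241 is composite.

220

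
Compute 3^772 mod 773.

1

3^1 ≡ 3 (mod 773)
3^2 ≡ 3^2 = 9 ≡ 9 (mod 773)
3^4 ≡ 9^2 = 81 ≡ 81 (mod 773)
3^8 ≡ 81^2 = 6561 ≡ 377 (mod 773)
3^16 ≡ 377^2 = 142129 ≡ 670 (mod 773)
3^32 ≡ 670^2 = 448900 ≡ 560 (mod 773)
3^64 ≡ 560^2 = 313600 ≡ 535 (mod 773)
3^128 ≡ 535^2 = 286225 ≡ 215 (mod 773)
3^256 ≡ 215^2 = 46225 ≡ 618 (mod 773)
3^512 ≡ 618^2 = 381924 ≡ 62 (mod 773)
772 = 512 + 256 + 4 in binary powers of 2.
So 3^772 ≡ 62 · 618 · 81 ≡ 1 (mod 773).
Since the result is 1, base 3 gives no evidence that 773 is composite.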